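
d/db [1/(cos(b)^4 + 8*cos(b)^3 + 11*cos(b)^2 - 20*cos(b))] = 2*(2*cos(b)^3 + 12*cos(b)^2 + 11*cos(b) - 10)*sin(b)/((cos(b)^3 + 8*cos(b)^2 + 11*cos(b) - 20)^2*cos(b)^2)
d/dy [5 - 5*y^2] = -10*y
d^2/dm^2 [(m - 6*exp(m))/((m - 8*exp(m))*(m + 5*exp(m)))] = (-3*m^4*exp(m) + 151*m^3*exp(2*m) + 12*m^3*exp(m) + 2*m^3 - 1080*m^2*exp(3*m) - 480*m^2*exp(2*m) - 36*m^2*exp(m) + 7120*m*exp(4*m) + 2880*m*exp(3*m) + 348*m*exp(2*m) - 9600*exp(5*m) - 9280*exp(4*m) - 828*exp(3*m))/(m^6 - 9*m^5*exp(m) - 93*m^4*exp(2*m) + 693*m^3*exp(3*m) + 3720*m^2*exp(4*m) - 14400*m*exp(5*m) - 64000*exp(6*m))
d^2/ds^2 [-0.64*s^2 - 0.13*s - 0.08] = -1.28000000000000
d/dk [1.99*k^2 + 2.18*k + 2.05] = 3.98*k + 2.18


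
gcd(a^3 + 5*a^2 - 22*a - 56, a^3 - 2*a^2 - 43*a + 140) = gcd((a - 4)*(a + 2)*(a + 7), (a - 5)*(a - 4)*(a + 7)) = a^2 + 3*a - 28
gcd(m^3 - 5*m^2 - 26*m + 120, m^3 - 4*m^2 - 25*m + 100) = m^2 + m - 20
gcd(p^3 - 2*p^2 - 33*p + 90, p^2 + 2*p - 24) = p + 6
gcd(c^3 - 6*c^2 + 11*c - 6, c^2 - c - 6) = c - 3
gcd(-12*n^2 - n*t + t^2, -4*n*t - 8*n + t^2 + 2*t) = -4*n + t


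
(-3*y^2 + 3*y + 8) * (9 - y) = 3*y^3 - 30*y^2 + 19*y + 72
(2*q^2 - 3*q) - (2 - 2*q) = 2*q^2 - q - 2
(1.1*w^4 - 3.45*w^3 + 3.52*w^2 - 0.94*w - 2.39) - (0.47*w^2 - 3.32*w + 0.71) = 1.1*w^4 - 3.45*w^3 + 3.05*w^2 + 2.38*w - 3.1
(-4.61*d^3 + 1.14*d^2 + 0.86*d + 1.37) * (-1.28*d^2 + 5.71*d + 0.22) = 5.9008*d^5 - 27.7823*d^4 + 4.3944*d^3 + 3.4078*d^2 + 8.0119*d + 0.3014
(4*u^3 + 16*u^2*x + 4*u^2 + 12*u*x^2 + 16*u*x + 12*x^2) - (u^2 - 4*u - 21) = 4*u^3 + 16*u^2*x + 3*u^2 + 12*u*x^2 + 16*u*x + 4*u + 12*x^2 + 21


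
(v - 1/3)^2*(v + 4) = v^3 + 10*v^2/3 - 23*v/9 + 4/9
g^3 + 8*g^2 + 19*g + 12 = (g + 1)*(g + 3)*(g + 4)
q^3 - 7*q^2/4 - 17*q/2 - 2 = (q - 4)*(q + 1/4)*(q + 2)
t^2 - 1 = (t - 1)*(t + 1)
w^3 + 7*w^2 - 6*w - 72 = (w - 3)*(w + 4)*(w + 6)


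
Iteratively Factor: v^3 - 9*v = (v - 3)*(v^2 + 3*v) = (v - 3)*(v + 3)*(v)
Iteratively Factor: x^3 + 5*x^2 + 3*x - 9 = (x + 3)*(x^2 + 2*x - 3) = (x + 3)^2*(x - 1)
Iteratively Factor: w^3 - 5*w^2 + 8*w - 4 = (w - 1)*(w^2 - 4*w + 4) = (w - 2)*(w - 1)*(w - 2)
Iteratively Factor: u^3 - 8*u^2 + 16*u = (u - 4)*(u^2 - 4*u) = (u - 4)^2*(u)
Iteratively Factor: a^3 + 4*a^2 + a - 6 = (a - 1)*(a^2 + 5*a + 6) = (a - 1)*(a + 2)*(a + 3)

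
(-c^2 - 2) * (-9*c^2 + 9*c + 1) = 9*c^4 - 9*c^3 + 17*c^2 - 18*c - 2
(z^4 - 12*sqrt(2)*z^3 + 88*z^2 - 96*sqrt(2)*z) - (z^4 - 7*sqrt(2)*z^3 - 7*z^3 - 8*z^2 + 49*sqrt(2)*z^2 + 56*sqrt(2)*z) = -5*sqrt(2)*z^3 + 7*z^3 - 49*sqrt(2)*z^2 + 96*z^2 - 152*sqrt(2)*z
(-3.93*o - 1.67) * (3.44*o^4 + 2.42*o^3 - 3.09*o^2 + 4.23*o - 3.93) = -13.5192*o^5 - 15.2554*o^4 + 8.1023*o^3 - 11.4636*o^2 + 8.3808*o + 6.5631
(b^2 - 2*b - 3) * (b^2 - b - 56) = b^4 - 3*b^3 - 57*b^2 + 115*b + 168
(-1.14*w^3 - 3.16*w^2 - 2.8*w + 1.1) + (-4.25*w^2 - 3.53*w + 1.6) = -1.14*w^3 - 7.41*w^2 - 6.33*w + 2.7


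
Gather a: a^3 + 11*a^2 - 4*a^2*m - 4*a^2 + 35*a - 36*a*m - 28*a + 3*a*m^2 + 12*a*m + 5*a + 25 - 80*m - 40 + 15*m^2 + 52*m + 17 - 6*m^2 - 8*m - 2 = a^3 + a^2*(7 - 4*m) + a*(3*m^2 - 24*m + 12) + 9*m^2 - 36*m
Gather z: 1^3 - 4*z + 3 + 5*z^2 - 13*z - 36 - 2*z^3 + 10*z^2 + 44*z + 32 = -2*z^3 + 15*z^2 + 27*z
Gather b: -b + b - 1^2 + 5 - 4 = 0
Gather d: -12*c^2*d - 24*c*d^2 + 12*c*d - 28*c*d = -24*c*d^2 + d*(-12*c^2 - 16*c)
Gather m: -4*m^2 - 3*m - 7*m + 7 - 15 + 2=-4*m^2 - 10*m - 6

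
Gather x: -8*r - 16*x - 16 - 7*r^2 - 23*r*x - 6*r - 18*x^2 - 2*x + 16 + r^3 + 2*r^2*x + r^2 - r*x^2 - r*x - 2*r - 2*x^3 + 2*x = r^3 - 6*r^2 - 16*r - 2*x^3 + x^2*(-r - 18) + x*(2*r^2 - 24*r - 16)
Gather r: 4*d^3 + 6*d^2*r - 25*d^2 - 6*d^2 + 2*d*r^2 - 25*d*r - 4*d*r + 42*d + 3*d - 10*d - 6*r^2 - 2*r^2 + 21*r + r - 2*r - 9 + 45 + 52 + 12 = 4*d^3 - 31*d^2 + 35*d + r^2*(2*d - 8) + r*(6*d^2 - 29*d + 20) + 100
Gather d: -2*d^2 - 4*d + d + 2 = -2*d^2 - 3*d + 2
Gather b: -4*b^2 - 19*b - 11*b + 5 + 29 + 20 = -4*b^2 - 30*b + 54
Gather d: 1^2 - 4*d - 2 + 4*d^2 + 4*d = 4*d^2 - 1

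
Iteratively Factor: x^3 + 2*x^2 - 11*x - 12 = (x - 3)*(x^2 + 5*x + 4) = (x - 3)*(x + 4)*(x + 1)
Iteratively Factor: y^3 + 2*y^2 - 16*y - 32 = (y - 4)*(y^2 + 6*y + 8) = (y - 4)*(y + 2)*(y + 4)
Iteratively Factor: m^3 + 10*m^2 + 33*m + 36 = (m + 4)*(m^2 + 6*m + 9) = (m + 3)*(m + 4)*(m + 3)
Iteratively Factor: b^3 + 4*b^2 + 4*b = (b)*(b^2 + 4*b + 4) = b*(b + 2)*(b + 2)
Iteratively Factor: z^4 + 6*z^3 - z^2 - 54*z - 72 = (z + 3)*(z^3 + 3*z^2 - 10*z - 24) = (z - 3)*(z + 3)*(z^2 + 6*z + 8) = (z - 3)*(z + 3)*(z + 4)*(z + 2)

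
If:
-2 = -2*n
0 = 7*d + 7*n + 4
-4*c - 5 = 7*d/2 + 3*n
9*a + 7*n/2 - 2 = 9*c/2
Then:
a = -23/48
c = -5/8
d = -11/7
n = 1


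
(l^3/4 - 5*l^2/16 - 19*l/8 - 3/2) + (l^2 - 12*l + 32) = l^3/4 + 11*l^2/16 - 115*l/8 + 61/2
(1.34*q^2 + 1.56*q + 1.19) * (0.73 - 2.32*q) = -3.1088*q^3 - 2.641*q^2 - 1.622*q + 0.8687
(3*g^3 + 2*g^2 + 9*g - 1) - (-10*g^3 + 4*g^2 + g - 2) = 13*g^3 - 2*g^2 + 8*g + 1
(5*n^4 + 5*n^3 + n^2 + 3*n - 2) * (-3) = -15*n^4 - 15*n^3 - 3*n^2 - 9*n + 6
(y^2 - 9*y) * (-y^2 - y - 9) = -y^4 + 8*y^3 + 81*y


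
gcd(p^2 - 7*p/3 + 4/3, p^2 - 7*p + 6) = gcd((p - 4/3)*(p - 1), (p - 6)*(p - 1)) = p - 1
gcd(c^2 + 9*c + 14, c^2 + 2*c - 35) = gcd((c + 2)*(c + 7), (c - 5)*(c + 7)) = c + 7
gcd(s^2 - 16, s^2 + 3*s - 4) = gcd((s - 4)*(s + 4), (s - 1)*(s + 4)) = s + 4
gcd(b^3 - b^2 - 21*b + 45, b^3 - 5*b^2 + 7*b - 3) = b - 3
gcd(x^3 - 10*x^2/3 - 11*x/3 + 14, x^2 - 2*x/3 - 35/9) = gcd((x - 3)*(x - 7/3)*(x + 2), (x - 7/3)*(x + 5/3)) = x - 7/3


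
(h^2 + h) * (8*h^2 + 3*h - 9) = 8*h^4 + 11*h^3 - 6*h^2 - 9*h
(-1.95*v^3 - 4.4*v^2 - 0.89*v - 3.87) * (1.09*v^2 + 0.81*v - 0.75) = -2.1255*v^5 - 6.3755*v^4 - 3.0716*v^3 - 1.6392*v^2 - 2.4672*v + 2.9025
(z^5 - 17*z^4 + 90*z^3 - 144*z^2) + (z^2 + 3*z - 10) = z^5 - 17*z^4 + 90*z^3 - 143*z^2 + 3*z - 10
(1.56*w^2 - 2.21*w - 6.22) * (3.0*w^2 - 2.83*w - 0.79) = 4.68*w^4 - 11.0448*w^3 - 13.6381*w^2 + 19.3485*w + 4.9138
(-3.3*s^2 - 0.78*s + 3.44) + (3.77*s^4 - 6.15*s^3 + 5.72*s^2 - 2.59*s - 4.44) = 3.77*s^4 - 6.15*s^3 + 2.42*s^2 - 3.37*s - 1.0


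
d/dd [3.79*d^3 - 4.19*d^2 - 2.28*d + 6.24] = 11.37*d^2 - 8.38*d - 2.28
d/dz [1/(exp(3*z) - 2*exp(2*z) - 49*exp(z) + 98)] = (-3*exp(2*z) + 4*exp(z) + 49)*exp(z)/(exp(3*z) - 2*exp(2*z) - 49*exp(z) + 98)^2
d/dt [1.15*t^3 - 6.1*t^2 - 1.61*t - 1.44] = 3.45*t^2 - 12.2*t - 1.61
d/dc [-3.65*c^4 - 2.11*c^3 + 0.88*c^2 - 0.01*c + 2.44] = -14.6*c^3 - 6.33*c^2 + 1.76*c - 0.01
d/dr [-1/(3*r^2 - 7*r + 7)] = (6*r - 7)/(3*r^2 - 7*r + 7)^2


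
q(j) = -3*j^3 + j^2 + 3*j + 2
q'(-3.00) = -84.00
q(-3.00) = 83.00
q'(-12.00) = -1317.00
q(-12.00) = 5294.00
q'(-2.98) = -82.88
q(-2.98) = 81.33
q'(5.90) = -298.49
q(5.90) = -561.63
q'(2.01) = -29.34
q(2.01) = -12.29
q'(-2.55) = -60.62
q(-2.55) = 50.60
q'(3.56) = -103.94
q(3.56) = -110.00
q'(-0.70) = -2.81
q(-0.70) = 1.42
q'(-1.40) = -17.44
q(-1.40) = 7.99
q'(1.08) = -5.34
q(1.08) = 2.63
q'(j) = -9*j^2 + 2*j + 3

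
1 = 1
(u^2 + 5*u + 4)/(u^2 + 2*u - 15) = (u^2 + 5*u + 4)/(u^2 + 2*u - 15)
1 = 1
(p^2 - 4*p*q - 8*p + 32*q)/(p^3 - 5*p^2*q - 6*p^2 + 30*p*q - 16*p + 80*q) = (p - 4*q)/(p^2 - 5*p*q + 2*p - 10*q)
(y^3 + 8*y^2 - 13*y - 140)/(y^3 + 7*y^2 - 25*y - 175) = (y - 4)/(y - 5)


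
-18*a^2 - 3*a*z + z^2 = (-6*a + z)*(3*a + z)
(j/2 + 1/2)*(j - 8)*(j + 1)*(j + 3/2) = j^4/2 - 9*j^3/4 - 12*j^2 - 61*j/4 - 6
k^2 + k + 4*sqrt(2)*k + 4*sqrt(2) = (k + 1)*(k + 4*sqrt(2))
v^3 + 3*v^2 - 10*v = v*(v - 2)*(v + 5)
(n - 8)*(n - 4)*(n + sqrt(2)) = n^3 - 12*n^2 + sqrt(2)*n^2 - 12*sqrt(2)*n + 32*n + 32*sqrt(2)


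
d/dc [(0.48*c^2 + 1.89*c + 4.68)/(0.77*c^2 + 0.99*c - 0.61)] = (-0.9801*c^2 - 7.7928*c - 5.7861)/(0.5929*c^4 + 1.5246*c^3 + 0.0407*c^2 - 1.2078*c + 0.3721)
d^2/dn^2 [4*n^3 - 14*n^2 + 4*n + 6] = 24*n - 28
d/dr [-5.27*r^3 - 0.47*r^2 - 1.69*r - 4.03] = -15.81*r^2 - 0.94*r - 1.69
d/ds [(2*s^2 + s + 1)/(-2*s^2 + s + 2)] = (4*s^2 + 12*s + 1)/(4*s^4 - 4*s^3 - 7*s^2 + 4*s + 4)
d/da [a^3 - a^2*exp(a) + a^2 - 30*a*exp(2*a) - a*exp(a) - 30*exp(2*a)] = -a^2*exp(a) + 3*a^2 - 60*a*exp(2*a) - 3*a*exp(a) + 2*a - 90*exp(2*a) - exp(a)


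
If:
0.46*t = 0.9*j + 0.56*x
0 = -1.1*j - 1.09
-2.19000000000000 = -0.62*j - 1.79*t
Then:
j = -0.99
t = 1.57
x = 2.88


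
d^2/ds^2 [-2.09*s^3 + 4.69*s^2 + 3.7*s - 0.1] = 9.38 - 12.54*s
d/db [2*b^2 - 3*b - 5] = 4*b - 3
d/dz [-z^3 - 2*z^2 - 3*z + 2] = -3*z^2 - 4*z - 3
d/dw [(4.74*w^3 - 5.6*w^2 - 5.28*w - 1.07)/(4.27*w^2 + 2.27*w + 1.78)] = (20.2398*w^4 + 21.5196*w^3 + 35.1452*w^2 - 10.7982*w - 6.9695)/(18.2329*w^4 + 19.3858*w^3 + 20.3541*w^2 + 8.0812*w + 3.1684)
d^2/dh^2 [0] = 0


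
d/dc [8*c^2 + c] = 16*c + 1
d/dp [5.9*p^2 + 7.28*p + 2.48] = 11.8*p + 7.28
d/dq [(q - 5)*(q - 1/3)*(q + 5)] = 3*q^2 - 2*q/3 - 25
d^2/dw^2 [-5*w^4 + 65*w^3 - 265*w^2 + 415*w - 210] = -60*w^2 + 390*w - 530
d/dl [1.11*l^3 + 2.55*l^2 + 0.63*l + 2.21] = 3.33*l^2 + 5.1*l + 0.63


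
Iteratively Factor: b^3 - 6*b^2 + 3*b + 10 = (b - 2)*(b^2 - 4*b - 5) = (b - 5)*(b - 2)*(b + 1)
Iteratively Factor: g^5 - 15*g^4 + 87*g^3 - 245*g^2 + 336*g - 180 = (g - 2)*(g^4 - 13*g^3 + 61*g^2 - 123*g + 90) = (g - 3)*(g - 2)*(g^3 - 10*g^2 + 31*g - 30) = (g - 5)*(g - 3)*(g - 2)*(g^2 - 5*g + 6) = (g - 5)*(g - 3)^2*(g - 2)*(g - 2)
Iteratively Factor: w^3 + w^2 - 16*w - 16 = (w + 1)*(w^2 - 16) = (w + 1)*(w + 4)*(w - 4)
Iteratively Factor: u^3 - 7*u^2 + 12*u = (u - 4)*(u^2 - 3*u) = u*(u - 4)*(u - 3)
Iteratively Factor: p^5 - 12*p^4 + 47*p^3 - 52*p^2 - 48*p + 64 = (p - 4)*(p^4 - 8*p^3 + 15*p^2 + 8*p - 16) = (p - 4)*(p + 1)*(p^3 - 9*p^2 + 24*p - 16) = (p - 4)^2*(p + 1)*(p^2 - 5*p + 4) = (p - 4)^2*(p - 1)*(p + 1)*(p - 4)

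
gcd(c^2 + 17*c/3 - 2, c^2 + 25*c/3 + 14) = c + 6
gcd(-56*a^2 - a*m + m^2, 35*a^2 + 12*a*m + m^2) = 7*a + m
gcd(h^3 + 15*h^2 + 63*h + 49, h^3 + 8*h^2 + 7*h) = h^2 + 8*h + 7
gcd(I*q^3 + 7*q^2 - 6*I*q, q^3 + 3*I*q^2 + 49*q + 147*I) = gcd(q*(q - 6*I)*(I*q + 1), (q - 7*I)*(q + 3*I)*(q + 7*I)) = 1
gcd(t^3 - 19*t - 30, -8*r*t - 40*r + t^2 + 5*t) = 1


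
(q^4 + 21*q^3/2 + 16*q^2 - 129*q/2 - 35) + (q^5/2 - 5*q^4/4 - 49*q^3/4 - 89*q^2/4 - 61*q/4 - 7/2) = q^5/2 - q^4/4 - 7*q^3/4 - 25*q^2/4 - 319*q/4 - 77/2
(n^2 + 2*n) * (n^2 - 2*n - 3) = n^4 - 7*n^2 - 6*n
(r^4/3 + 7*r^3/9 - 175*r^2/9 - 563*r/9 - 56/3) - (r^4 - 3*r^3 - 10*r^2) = -2*r^4/3 + 34*r^3/9 - 85*r^2/9 - 563*r/9 - 56/3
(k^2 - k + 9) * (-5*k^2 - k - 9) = -5*k^4 + 4*k^3 - 53*k^2 - 81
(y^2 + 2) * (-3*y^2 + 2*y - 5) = -3*y^4 + 2*y^3 - 11*y^2 + 4*y - 10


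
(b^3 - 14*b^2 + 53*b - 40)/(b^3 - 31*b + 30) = (b - 8)/(b + 6)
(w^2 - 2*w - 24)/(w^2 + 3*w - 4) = (w - 6)/(w - 1)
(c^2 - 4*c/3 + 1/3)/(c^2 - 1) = (c - 1/3)/(c + 1)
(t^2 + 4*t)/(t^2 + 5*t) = (t + 4)/(t + 5)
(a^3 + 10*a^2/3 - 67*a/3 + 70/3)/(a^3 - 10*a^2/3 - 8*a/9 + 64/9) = 3*(3*a^2 + 16*a - 35)/(9*a^2 - 12*a - 32)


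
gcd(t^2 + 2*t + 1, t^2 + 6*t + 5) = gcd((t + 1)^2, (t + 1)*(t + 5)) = t + 1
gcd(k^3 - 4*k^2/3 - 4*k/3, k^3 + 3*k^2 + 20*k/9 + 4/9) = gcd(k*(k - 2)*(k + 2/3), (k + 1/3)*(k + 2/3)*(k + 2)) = k + 2/3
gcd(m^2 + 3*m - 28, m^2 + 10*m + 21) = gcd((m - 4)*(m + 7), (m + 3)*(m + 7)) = m + 7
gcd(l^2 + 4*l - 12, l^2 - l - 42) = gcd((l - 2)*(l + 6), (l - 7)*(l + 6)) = l + 6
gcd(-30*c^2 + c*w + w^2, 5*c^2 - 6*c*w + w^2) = -5*c + w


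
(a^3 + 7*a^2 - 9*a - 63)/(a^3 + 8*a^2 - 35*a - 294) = (a^2 - 9)/(a^2 + a - 42)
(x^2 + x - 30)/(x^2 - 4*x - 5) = (x + 6)/(x + 1)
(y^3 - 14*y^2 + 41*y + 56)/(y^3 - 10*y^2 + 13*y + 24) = (y - 7)/(y - 3)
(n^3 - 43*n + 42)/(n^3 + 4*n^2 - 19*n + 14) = (n - 6)/(n - 2)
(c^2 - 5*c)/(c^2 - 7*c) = (c - 5)/(c - 7)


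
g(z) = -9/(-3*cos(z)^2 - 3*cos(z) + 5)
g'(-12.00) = 352.90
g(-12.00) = -27.09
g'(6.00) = -52.75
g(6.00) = 13.93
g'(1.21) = 3.39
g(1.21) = -2.52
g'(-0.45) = -1838.60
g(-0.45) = 67.29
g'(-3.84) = -0.30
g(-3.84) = -1.63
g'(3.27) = 0.13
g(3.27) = -1.79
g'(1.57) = 1.08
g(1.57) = -1.80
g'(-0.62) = -126.36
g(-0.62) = -15.76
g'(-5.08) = 3.47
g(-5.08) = -2.55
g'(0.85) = 16.03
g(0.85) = -5.25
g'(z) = -9*(-6*sin(z)*cos(z) - 3*sin(z))/(-3*cos(z)^2 - 3*cos(z) + 5)^2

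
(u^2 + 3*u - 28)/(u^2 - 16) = (u + 7)/(u + 4)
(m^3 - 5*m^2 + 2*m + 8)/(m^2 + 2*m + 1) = (m^2 - 6*m + 8)/(m + 1)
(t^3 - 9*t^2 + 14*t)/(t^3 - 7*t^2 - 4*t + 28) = t/(t + 2)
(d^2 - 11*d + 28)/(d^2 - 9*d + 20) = (d - 7)/(d - 5)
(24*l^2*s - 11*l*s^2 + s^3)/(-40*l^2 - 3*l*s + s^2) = s*(-3*l + s)/(5*l + s)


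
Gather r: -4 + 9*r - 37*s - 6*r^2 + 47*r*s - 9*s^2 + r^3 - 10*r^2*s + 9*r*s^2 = r^3 + r^2*(-10*s - 6) + r*(9*s^2 + 47*s + 9) - 9*s^2 - 37*s - 4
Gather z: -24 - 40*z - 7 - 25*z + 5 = -65*z - 26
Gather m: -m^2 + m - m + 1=1 - m^2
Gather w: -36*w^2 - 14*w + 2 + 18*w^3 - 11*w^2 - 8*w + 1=18*w^3 - 47*w^2 - 22*w + 3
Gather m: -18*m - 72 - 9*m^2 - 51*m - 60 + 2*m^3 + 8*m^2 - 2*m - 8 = 2*m^3 - m^2 - 71*m - 140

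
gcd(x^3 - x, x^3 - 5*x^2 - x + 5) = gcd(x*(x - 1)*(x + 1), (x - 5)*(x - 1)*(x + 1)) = x^2 - 1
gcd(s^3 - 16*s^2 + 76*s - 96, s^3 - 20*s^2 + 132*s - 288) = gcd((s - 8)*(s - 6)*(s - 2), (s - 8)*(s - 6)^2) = s^2 - 14*s + 48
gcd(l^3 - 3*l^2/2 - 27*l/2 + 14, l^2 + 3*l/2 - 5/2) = l - 1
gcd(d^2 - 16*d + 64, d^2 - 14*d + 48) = d - 8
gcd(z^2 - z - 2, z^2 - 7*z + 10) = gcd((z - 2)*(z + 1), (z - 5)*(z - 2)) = z - 2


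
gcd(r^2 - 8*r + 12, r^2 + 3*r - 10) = r - 2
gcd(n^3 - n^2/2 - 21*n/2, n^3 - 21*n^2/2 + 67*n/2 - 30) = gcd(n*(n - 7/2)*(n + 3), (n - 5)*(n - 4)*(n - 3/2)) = 1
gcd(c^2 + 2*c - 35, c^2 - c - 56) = c + 7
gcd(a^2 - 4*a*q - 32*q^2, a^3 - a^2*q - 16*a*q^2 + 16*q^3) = a + 4*q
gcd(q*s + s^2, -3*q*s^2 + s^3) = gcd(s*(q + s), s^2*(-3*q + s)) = s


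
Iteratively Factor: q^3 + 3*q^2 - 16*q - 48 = (q - 4)*(q^2 + 7*q + 12) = (q - 4)*(q + 3)*(q + 4)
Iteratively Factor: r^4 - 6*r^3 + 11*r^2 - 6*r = (r)*(r^3 - 6*r^2 + 11*r - 6) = r*(r - 3)*(r^2 - 3*r + 2) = r*(r - 3)*(r - 2)*(r - 1)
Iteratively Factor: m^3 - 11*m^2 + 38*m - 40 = (m - 2)*(m^2 - 9*m + 20) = (m - 5)*(m - 2)*(m - 4)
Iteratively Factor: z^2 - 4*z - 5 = (z - 5)*(z + 1)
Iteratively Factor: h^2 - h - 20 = (h + 4)*(h - 5)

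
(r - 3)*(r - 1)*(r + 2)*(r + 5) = r^4 + 3*r^3 - 15*r^2 - 19*r + 30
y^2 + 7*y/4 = y*(y + 7/4)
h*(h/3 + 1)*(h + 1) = h^3/3 + 4*h^2/3 + h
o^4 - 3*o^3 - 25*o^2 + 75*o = o*(o - 5)*(o - 3)*(o + 5)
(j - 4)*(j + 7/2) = j^2 - j/2 - 14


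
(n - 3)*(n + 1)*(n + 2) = n^3 - 7*n - 6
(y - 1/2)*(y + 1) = y^2 + y/2 - 1/2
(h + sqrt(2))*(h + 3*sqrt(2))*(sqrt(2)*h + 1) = sqrt(2)*h^3 + 9*h^2 + 10*sqrt(2)*h + 6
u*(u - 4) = u^2 - 4*u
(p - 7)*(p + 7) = p^2 - 49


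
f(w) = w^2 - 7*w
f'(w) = 2*w - 7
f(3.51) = -12.25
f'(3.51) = 0.02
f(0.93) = -5.65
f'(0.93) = -5.14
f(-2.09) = 19.00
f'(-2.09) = -11.18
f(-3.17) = 32.24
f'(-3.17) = -13.34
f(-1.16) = 9.47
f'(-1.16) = -9.32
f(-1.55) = 13.25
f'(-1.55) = -10.10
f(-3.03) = 30.39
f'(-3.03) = -13.06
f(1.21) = -7.01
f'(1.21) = -4.58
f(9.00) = 18.00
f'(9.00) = 11.00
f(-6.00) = 78.00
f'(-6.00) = -19.00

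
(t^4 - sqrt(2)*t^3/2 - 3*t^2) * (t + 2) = t^5 - sqrt(2)*t^4/2 + 2*t^4 - 3*t^3 - sqrt(2)*t^3 - 6*t^2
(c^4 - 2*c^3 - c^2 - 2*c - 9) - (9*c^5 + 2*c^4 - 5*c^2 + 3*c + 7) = -9*c^5 - c^4 - 2*c^3 + 4*c^2 - 5*c - 16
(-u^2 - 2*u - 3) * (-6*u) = 6*u^3 + 12*u^2 + 18*u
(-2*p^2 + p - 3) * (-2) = 4*p^2 - 2*p + 6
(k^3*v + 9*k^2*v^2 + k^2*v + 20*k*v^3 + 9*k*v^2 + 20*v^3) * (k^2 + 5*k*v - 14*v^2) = k^5*v + 14*k^4*v^2 + k^4*v + 51*k^3*v^3 + 14*k^3*v^2 - 26*k^2*v^4 + 51*k^2*v^3 - 280*k*v^5 - 26*k*v^4 - 280*v^5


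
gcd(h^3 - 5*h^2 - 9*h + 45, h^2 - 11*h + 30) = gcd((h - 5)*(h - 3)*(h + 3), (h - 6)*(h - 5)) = h - 5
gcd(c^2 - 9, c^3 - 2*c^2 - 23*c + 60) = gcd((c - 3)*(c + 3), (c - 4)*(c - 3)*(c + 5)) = c - 3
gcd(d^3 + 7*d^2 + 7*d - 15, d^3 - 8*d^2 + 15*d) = 1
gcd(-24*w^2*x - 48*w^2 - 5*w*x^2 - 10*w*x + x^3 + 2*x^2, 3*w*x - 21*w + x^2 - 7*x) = 3*w + x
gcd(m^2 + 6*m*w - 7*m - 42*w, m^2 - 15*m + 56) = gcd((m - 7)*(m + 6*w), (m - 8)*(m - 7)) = m - 7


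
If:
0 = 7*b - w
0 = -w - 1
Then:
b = -1/7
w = -1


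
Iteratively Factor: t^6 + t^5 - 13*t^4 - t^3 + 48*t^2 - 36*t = (t)*(t^5 + t^4 - 13*t^3 - t^2 + 48*t - 36) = t*(t - 1)*(t^4 + 2*t^3 - 11*t^2 - 12*t + 36) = t*(t - 1)*(t + 3)*(t^3 - t^2 - 8*t + 12) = t*(t - 2)*(t - 1)*(t + 3)*(t^2 + t - 6) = t*(t - 2)*(t - 1)*(t + 3)^2*(t - 2)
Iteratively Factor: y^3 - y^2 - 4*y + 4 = (y - 2)*(y^2 + y - 2) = (y - 2)*(y - 1)*(y + 2)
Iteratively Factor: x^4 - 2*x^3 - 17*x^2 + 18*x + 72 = (x + 2)*(x^3 - 4*x^2 - 9*x + 36) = (x + 2)*(x + 3)*(x^2 - 7*x + 12) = (x - 4)*(x + 2)*(x + 3)*(x - 3)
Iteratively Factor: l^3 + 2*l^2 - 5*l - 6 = (l - 2)*(l^2 + 4*l + 3) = (l - 2)*(l + 1)*(l + 3)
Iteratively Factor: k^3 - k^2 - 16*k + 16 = (k - 1)*(k^2 - 16) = (k - 1)*(k + 4)*(k - 4)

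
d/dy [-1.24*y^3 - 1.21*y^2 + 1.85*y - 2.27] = -3.72*y^2 - 2.42*y + 1.85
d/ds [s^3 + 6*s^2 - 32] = 3*s*(s + 4)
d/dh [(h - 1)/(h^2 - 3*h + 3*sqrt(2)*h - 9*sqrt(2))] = (h^2 - 3*h + 3*sqrt(2)*h - (h - 1)*(2*h - 3 + 3*sqrt(2)) - 9*sqrt(2))/(h^2 - 3*h + 3*sqrt(2)*h - 9*sqrt(2))^2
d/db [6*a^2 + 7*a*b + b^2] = 7*a + 2*b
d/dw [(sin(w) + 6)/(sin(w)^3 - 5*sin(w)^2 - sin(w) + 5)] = (-2*sin(w)^3 - 13*sin(w)^2 + 60*sin(w) + 11)/((sin(w) - 5)^2*cos(w)^3)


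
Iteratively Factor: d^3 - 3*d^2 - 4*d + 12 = (d - 2)*(d^2 - d - 6) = (d - 2)*(d + 2)*(d - 3)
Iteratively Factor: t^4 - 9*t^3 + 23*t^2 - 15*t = (t - 3)*(t^3 - 6*t^2 + 5*t) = (t - 5)*(t - 3)*(t^2 - t) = t*(t - 5)*(t - 3)*(t - 1)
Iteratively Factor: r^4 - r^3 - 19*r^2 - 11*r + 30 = (r + 3)*(r^3 - 4*r^2 - 7*r + 10) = (r - 5)*(r + 3)*(r^2 + r - 2) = (r - 5)*(r + 2)*(r + 3)*(r - 1)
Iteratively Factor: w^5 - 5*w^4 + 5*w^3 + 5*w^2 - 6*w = (w + 1)*(w^4 - 6*w^3 + 11*w^2 - 6*w) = (w - 2)*(w + 1)*(w^3 - 4*w^2 + 3*w) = w*(w - 2)*(w + 1)*(w^2 - 4*w + 3) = w*(w - 3)*(w - 2)*(w + 1)*(w - 1)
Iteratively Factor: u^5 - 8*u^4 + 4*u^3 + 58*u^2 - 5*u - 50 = (u - 5)*(u^4 - 3*u^3 - 11*u^2 + 3*u + 10) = (u - 5)*(u - 1)*(u^3 - 2*u^2 - 13*u - 10) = (u - 5)*(u - 1)*(u + 1)*(u^2 - 3*u - 10) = (u - 5)^2*(u - 1)*(u + 1)*(u + 2)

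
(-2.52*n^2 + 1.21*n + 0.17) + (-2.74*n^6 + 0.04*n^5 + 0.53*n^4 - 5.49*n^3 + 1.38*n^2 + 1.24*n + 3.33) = -2.74*n^6 + 0.04*n^5 + 0.53*n^4 - 5.49*n^3 - 1.14*n^2 + 2.45*n + 3.5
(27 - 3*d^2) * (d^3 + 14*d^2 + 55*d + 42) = -3*d^5 - 42*d^4 - 138*d^3 + 252*d^2 + 1485*d + 1134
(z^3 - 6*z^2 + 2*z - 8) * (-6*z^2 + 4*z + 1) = -6*z^5 + 40*z^4 - 35*z^3 + 50*z^2 - 30*z - 8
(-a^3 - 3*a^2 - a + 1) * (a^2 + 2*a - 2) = -a^5 - 5*a^4 - 5*a^3 + 5*a^2 + 4*a - 2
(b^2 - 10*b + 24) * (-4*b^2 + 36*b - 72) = -4*b^4 + 76*b^3 - 528*b^2 + 1584*b - 1728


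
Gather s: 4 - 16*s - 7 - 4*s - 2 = -20*s - 5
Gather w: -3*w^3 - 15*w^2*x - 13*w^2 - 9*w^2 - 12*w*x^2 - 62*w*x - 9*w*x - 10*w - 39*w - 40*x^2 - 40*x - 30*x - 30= -3*w^3 + w^2*(-15*x - 22) + w*(-12*x^2 - 71*x - 49) - 40*x^2 - 70*x - 30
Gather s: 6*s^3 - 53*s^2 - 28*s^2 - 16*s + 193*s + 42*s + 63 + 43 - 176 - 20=6*s^3 - 81*s^2 + 219*s - 90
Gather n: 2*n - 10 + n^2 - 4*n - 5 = n^2 - 2*n - 15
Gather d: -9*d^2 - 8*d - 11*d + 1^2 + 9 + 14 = -9*d^2 - 19*d + 24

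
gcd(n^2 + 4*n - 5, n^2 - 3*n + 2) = n - 1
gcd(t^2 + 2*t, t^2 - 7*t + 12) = 1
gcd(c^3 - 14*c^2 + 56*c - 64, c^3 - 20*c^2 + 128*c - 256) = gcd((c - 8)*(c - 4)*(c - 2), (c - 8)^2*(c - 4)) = c^2 - 12*c + 32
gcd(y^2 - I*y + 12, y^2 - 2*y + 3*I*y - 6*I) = y + 3*I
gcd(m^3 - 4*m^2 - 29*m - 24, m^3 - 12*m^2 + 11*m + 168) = m^2 - 5*m - 24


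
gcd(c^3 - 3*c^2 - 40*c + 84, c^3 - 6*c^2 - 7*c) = c - 7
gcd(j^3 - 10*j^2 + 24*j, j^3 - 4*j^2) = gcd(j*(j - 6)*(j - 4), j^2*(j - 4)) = j^2 - 4*j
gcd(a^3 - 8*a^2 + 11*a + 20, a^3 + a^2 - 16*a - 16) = a^2 - 3*a - 4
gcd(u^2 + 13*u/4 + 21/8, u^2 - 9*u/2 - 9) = u + 3/2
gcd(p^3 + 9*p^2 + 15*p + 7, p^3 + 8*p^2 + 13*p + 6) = p^2 + 2*p + 1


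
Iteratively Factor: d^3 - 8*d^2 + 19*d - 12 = (d - 4)*(d^2 - 4*d + 3) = (d - 4)*(d - 3)*(d - 1)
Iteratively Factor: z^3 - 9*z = (z + 3)*(z^2 - 3*z) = (z - 3)*(z + 3)*(z)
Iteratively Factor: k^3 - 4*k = (k)*(k^2 - 4) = k*(k - 2)*(k + 2)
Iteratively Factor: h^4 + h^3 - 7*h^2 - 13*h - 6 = (h + 1)*(h^3 - 7*h - 6) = (h + 1)^2*(h^2 - h - 6) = (h - 3)*(h + 1)^2*(h + 2)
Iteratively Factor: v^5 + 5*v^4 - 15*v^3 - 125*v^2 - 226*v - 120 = (v + 4)*(v^4 + v^3 - 19*v^2 - 49*v - 30) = (v + 1)*(v + 4)*(v^3 - 19*v - 30) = (v - 5)*(v + 1)*(v + 4)*(v^2 + 5*v + 6) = (v - 5)*(v + 1)*(v + 2)*(v + 4)*(v + 3)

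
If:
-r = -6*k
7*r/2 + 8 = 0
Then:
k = -8/21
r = -16/7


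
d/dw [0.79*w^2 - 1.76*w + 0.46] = 1.58*w - 1.76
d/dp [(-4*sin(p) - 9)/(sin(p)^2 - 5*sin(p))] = (4*cos(p) + 18/tan(p) - 45*cos(p)/sin(p)^2)/(sin(p) - 5)^2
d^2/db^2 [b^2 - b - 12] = 2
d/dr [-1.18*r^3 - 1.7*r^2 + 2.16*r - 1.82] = -3.54*r^2 - 3.4*r + 2.16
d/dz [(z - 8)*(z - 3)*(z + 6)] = 3*z^2 - 10*z - 42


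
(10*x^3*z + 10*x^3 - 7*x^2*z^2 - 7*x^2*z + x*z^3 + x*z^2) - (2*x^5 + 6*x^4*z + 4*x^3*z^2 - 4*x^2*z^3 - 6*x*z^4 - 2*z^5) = -2*x^5 - 6*x^4*z - 4*x^3*z^2 + 10*x^3*z + 10*x^3 + 4*x^2*z^3 - 7*x^2*z^2 - 7*x^2*z + 6*x*z^4 + x*z^3 + x*z^2 + 2*z^5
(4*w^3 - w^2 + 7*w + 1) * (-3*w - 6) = -12*w^4 - 21*w^3 - 15*w^2 - 45*w - 6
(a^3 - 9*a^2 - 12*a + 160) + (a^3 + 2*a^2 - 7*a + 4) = 2*a^3 - 7*a^2 - 19*a + 164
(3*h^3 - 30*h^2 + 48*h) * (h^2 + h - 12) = 3*h^5 - 27*h^4 - 18*h^3 + 408*h^2 - 576*h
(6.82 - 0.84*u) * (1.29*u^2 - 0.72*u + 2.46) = -1.0836*u^3 + 9.4026*u^2 - 6.9768*u + 16.7772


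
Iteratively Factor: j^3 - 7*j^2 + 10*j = (j - 2)*(j^2 - 5*j) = (j - 5)*(j - 2)*(j)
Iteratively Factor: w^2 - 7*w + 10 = (w - 2)*(w - 5)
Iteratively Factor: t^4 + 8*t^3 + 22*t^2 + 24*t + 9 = (t + 3)*(t^3 + 5*t^2 + 7*t + 3) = (t + 1)*(t + 3)*(t^2 + 4*t + 3) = (t + 1)^2*(t + 3)*(t + 3)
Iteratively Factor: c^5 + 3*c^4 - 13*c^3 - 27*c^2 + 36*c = (c + 3)*(c^4 - 13*c^2 + 12*c) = c*(c + 3)*(c^3 - 13*c + 12) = c*(c - 1)*(c + 3)*(c^2 + c - 12) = c*(c - 3)*(c - 1)*(c + 3)*(c + 4)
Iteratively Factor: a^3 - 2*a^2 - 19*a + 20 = (a - 1)*(a^2 - a - 20) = (a - 5)*(a - 1)*(a + 4)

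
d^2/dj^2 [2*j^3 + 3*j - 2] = 12*j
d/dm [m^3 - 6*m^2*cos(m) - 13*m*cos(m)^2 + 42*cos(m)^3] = 6*m^2*sin(m) + 3*m^2 + 13*m*sin(2*m) - 12*m*cos(m) - 126*sin(m)*cos(m)^2 - 13*cos(m)^2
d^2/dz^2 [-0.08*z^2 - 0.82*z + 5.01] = -0.160000000000000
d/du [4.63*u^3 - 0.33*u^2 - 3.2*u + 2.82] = 13.89*u^2 - 0.66*u - 3.2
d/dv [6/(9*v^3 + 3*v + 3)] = 2*(-9*v^2 - 1)/(3*v^3 + v + 1)^2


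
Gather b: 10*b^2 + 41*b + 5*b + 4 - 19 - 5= 10*b^2 + 46*b - 20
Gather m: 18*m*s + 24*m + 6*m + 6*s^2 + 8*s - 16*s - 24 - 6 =m*(18*s + 30) + 6*s^2 - 8*s - 30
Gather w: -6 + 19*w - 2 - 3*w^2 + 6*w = -3*w^2 + 25*w - 8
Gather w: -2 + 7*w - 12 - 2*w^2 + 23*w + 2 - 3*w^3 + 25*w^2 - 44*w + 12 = -3*w^3 + 23*w^2 - 14*w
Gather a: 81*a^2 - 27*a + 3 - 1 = 81*a^2 - 27*a + 2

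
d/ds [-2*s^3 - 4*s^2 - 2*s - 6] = -6*s^2 - 8*s - 2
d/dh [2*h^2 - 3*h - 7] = 4*h - 3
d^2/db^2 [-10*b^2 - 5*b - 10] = -20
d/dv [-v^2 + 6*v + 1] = 6 - 2*v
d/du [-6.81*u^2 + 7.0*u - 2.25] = 7.0 - 13.62*u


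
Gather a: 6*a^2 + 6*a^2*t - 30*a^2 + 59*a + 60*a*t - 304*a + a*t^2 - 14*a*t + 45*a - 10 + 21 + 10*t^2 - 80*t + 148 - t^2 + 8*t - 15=a^2*(6*t - 24) + a*(t^2 + 46*t - 200) + 9*t^2 - 72*t + 144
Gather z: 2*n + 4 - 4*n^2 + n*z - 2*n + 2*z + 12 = -4*n^2 + z*(n + 2) + 16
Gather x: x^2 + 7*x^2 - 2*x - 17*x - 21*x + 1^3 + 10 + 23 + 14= 8*x^2 - 40*x + 48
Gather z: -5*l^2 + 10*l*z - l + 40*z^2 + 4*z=-5*l^2 - l + 40*z^2 + z*(10*l + 4)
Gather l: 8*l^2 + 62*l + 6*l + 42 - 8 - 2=8*l^2 + 68*l + 32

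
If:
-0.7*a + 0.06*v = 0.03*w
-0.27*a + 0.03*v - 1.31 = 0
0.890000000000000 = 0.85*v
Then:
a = -4.74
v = 1.05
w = 112.59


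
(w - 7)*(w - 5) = w^2 - 12*w + 35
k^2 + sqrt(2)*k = k*(k + sqrt(2))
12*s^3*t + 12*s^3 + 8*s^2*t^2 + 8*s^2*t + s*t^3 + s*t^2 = (2*s + t)*(6*s + t)*(s*t + s)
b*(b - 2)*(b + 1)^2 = b^4 - 3*b^2 - 2*b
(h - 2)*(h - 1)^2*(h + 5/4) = h^4 - 11*h^3/4 + 17*h/4 - 5/2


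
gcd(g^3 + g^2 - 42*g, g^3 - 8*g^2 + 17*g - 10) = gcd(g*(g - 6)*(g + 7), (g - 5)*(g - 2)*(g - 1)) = 1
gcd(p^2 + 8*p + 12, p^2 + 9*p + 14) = p + 2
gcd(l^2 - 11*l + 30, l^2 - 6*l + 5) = l - 5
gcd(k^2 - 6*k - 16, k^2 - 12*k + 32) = k - 8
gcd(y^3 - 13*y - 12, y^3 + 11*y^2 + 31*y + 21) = y^2 + 4*y + 3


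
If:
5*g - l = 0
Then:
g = l/5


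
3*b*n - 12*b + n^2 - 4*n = (3*b + n)*(n - 4)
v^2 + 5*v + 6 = (v + 2)*(v + 3)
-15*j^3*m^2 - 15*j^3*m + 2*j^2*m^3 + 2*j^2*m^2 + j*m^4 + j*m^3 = m*(-3*j + m)*(5*j + m)*(j*m + j)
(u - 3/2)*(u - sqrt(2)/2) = u^2 - 3*u/2 - sqrt(2)*u/2 + 3*sqrt(2)/4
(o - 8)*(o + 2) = o^2 - 6*o - 16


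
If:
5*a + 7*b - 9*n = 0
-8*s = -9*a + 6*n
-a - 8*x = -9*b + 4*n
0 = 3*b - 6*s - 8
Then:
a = 624*x/49 - 1696/147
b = 408*x/49 - 928/147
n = 664*x/49 - 1664/147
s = 204*x/49 - 220/49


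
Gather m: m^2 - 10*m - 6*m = m^2 - 16*m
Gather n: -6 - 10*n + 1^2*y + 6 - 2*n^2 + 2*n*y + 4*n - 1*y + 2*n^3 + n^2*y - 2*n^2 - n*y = 2*n^3 + n^2*(y - 4) + n*(y - 6)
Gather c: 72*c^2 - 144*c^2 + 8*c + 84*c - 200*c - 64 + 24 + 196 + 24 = -72*c^2 - 108*c + 180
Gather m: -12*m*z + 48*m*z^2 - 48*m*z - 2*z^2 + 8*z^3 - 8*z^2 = m*(48*z^2 - 60*z) + 8*z^3 - 10*z^2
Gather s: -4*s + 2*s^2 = 2*s^2 - 4*s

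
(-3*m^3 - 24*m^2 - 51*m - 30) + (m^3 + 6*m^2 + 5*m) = -2*m^3 - 18*m^2 - 46*m - 30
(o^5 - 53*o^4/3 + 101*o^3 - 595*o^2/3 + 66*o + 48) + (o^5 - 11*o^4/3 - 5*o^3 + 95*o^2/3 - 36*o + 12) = 2*o^5 - 64*o^4/3 + 96*o^3 - 500*o^2/3 + 30*o + 60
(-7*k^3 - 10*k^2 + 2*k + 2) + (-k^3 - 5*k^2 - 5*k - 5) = -8*k^3 - 15*k^2 - 3*k - 3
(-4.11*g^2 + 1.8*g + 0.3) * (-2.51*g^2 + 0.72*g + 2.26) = 10.3161*g^4 - 7.4772*g^3 - 8.7456*g^2 + 4.284*g + 0.678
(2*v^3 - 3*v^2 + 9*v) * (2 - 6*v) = -12*v^4 + 22*v^3 - 60*v^2 + 18*v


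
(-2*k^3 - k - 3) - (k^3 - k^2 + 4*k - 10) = -3*k^3 + k^2 - 5*k + 7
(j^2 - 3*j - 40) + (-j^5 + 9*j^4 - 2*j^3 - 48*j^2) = -j^5 + 9*j^4 - 2*j^3 - 47*j^2 - 3*j - 40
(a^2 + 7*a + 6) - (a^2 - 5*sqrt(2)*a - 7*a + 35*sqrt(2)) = 5*sqrt(2)*a + 14*a - 35*sqrt(2) + 6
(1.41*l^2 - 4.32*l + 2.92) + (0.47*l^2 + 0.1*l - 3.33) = 1.88*l^2 - 4.22*l - 0.41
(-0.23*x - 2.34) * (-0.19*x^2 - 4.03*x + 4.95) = 0.0437*x^3 + 1.3715*x^2 + 8.2917*x - 11.583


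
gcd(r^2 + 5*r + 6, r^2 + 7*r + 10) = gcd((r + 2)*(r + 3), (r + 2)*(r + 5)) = r + 2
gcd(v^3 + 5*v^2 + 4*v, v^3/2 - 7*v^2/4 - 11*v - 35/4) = v + 1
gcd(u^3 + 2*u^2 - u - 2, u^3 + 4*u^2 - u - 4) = u^2 - 1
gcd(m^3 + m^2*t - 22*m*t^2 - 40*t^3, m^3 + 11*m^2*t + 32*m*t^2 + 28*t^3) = m + 2*t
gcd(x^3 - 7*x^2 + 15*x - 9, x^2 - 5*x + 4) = x - 1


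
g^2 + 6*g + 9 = (g + 3)^2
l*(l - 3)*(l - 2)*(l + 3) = l^4 - 2*l^3 - 9*l^2 + 18*l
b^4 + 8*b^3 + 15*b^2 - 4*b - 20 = (b - 1)*(b + 2)^2*(b + 5)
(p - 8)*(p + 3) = p^2 - 5*p - 24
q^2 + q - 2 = (q - 1)*(q + 2)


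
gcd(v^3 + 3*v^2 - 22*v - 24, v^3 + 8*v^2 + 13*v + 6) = v^2 + 7*v + 6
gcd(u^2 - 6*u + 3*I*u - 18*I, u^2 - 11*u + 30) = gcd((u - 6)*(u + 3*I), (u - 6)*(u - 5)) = u - 6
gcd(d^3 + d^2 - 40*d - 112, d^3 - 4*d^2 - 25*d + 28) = d^2 - 3*d - 28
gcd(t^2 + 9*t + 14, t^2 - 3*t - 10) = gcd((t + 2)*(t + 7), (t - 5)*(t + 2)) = t + 2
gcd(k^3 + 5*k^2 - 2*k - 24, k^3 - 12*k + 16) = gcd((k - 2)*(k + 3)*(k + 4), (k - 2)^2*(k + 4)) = k^2 + 2*k - 8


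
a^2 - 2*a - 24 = (a - 6)*(a + 4)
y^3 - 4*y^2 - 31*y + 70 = (y - 7)*(y - 2)*(y + 5)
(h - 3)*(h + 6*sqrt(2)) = h^2 - 3*h + 6*sqrt(2)*h - 18*sqrt(2)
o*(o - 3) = o^2 - 3*o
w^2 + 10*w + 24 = (w + 4)*(w + 6)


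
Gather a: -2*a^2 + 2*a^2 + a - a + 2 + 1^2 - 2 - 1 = 0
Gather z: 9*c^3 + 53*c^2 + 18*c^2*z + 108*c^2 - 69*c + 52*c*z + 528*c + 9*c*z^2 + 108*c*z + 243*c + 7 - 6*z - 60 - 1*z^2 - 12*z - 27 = 9*c^3 + 161*c^2 + 702*c + z^2*(9*c - 1) + z*(18*c^2 + 160*c - 18) - 80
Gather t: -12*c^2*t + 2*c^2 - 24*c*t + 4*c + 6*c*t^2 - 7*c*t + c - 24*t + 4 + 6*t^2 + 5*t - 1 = 2*c^2 + 5*c + t^2*(6*c + 6) + t*(-12*c^2 - 31*c - 19) + 3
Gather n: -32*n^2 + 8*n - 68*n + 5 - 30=-32*n^2 - 60*n - 25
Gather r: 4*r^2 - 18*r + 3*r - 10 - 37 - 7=4*r^2 - 15*r - 54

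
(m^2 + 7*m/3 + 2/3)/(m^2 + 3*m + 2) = (m + 1/3)/(m + 1)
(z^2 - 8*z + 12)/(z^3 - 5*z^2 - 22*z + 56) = (z - 6)/(z^2 - 3*z - 28)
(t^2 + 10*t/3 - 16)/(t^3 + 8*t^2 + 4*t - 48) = (t - 8/3)/(t^2 + 2*t - 8)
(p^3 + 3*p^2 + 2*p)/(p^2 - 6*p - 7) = p*(p + 2)/(p - 7)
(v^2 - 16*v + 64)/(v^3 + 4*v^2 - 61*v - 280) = (v - 8)/(v^2 + 12*v + 35)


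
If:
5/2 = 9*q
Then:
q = 5/18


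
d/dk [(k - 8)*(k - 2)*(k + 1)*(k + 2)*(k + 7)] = 5*k^4 - 183*k^2 - 112*k + 228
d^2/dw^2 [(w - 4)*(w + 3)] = 2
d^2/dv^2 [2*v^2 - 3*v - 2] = 4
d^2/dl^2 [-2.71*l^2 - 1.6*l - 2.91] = -5.42000000000000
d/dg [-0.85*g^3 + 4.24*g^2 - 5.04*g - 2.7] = -2.55*g^2 + 8.48*g - 5.04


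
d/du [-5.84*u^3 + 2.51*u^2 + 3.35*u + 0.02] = -17.52*u^2 + 5.02*u + 3.35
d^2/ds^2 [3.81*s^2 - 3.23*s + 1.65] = 7.62000000000000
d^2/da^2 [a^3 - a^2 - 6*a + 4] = 6*a - 2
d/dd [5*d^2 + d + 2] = 10*d + 1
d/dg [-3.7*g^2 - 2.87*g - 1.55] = -7.4*g - 2.87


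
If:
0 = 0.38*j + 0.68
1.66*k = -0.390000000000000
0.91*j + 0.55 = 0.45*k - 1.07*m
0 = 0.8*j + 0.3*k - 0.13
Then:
No Solution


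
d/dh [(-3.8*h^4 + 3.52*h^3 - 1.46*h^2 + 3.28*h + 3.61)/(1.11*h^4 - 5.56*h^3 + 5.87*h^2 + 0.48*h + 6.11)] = (17.2208*h^6 - 41.3708*h^5 - 3.84960000000001*h^4 - 69.0476*h^3 + 104.782*h^2 - 60.2226*h + 18.308)/(1.2321*h^8 - 12.3432*h^7 + 43.945*h^6 - 64.2088*h^5 + 42.6835*h^4 - 62.308*h^3 + 71.9618*h^2 + 5.8656*h + 37.3321)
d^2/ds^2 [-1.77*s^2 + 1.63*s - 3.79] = -3.54000000000000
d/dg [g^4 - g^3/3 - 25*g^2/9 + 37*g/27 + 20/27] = 4*g^3 - g^2 - 50*g/9 + 37/27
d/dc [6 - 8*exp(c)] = -8*exp(c)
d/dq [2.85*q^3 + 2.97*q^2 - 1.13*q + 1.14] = 8.55*q^2 + 5.94*q - 1.13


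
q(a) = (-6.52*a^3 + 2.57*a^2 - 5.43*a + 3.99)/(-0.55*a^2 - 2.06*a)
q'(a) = (1.1*a + 2.06)*(-6.52*a^3 + 2.57*a^2 - 5.43*a + 3.99)/(-0.55*a^2 - 2.06*a)^2 + (-19.56*a^2 + 5.14*a - 5.43)/(-0.55*a^2 - 2.06*a) = (3.586*a^4 + 26.8624*a^3 - 8.2807*a^2 + 4.389*a + 8.2194)/(a^2*(0.3025*a^2 + 2.266*a + 4.2436))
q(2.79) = 13.24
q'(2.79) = 7.52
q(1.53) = 4.88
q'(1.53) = 5.65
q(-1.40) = 19.11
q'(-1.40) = -22.72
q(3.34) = 17.55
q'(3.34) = 8.13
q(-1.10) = 13.59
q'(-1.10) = -14.50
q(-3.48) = 647.12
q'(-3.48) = -2763.95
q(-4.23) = -502.46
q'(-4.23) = -821.19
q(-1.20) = 15.16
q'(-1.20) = -16.99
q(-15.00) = -244.14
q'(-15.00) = 10.32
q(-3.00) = 178.41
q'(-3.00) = -339.94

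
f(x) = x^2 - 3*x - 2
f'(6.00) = 9.00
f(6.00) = 16.00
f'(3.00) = 3.00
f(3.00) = -2.00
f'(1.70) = 0.40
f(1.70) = -4.21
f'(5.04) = 7.08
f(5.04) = 8.28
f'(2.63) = 2.26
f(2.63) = -2.97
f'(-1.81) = -6.62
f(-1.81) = 6.71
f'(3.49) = 3.98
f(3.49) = -0.29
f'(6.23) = 9.46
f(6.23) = 18.12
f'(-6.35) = -15.70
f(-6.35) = 57.37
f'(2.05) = 1.10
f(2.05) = -3.95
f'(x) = 2*x - 3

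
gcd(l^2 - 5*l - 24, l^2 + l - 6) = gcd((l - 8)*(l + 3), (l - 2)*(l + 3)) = l + 3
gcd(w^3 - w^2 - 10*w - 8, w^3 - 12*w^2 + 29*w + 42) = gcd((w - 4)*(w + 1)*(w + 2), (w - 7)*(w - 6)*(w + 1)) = w + 1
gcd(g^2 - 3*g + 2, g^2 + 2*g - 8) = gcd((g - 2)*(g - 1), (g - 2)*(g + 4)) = g - 2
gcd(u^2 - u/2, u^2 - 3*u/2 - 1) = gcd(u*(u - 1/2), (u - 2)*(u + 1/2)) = 1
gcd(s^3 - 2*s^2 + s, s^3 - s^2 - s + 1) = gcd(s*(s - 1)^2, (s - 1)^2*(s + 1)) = s^2 - 2*s + 1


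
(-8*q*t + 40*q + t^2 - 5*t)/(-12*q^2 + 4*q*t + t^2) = (-8*q*t + 40*q + t^2 - 5*t)/(-12*q^2 + 4*q*t + t^2)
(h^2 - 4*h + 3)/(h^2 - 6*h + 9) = (h - 1)/(h - 3)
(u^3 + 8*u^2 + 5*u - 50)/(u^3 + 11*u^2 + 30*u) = (u^2 + 3*u - 10)/(u*(u + 6))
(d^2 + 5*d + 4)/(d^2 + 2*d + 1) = (d + 4)/(d + 1)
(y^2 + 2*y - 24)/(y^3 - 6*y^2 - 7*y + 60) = (y + 6)/(y^2 - 2*y - 15)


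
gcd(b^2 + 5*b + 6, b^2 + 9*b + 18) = b + 3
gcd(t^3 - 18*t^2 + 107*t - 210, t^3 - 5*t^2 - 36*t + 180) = t^2 - 11*t + 30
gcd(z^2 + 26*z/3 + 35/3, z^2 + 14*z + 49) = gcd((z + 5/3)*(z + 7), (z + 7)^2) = z + 7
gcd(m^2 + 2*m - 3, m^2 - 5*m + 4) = m - 1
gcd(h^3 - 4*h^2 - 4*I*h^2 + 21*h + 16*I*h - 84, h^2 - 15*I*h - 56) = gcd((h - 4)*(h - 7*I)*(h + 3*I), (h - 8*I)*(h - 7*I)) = h - 7*I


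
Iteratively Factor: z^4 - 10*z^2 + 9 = (z - 3)*(z^3 + 3*z^2 - z - 3) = (z - 3)*(z + 1)*(z^2 + 2*z - 3) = (z - 3)*(z - 1)*(z + 1)*(z + 3)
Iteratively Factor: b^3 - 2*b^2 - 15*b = (b)*(b^2 - 2*b - 15) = b*(b - 5)*(b + 3)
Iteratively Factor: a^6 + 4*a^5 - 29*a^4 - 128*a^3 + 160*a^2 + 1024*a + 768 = (a - 4)*(a^5 + 8*a^4 + 3*a^3 - 116*a^2 - 304*a - 192) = (a - 4)*(a + 4)*(a^4 + 4*a^3 - 13*a^2 - 64*a - 48) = (a - 4)^2*(a + 4)*(a^3 + 8*a^2 + 19*a + 12) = (a - 4)^2*(a + 4)^2*(a^2 + 4*a + 3) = (a - 4)^2*(a + 1)*(a + 4)^2*(a + 3)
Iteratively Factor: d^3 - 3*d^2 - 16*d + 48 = (d - 3)*(d^2 - 16) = (d - 4)*(d - 3)*(d + 4)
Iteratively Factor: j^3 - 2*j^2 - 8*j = (j - 4)*(j^2 + 2*j) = (j - 4)*(j + 2)*(j)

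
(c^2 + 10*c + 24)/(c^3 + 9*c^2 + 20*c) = (c + 6)/(c*(c + 5))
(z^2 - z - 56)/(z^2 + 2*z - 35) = (z - 8)/(z - 5)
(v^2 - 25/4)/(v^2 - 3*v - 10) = (25/4 - v^2)/(-v^2 + 3*v + 10)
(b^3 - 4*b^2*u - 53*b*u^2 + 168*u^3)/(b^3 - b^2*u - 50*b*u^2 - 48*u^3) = (b^2 + 4*b*u - 21*u^2)/(b^2 + 7*b*u + 6*u^2)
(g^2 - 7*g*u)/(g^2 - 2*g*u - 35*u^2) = g/(g + 5*u)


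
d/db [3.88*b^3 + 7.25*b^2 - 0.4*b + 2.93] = 11.64*b^2 + 14.5*b - 0.4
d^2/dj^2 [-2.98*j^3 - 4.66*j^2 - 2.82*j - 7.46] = -17.88*j - 9.32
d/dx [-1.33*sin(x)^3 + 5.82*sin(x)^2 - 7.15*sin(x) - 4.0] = (-3.99*sin(x)^2 + 11.64*sin(x) - 7.15)*cos(x)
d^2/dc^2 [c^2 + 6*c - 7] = 2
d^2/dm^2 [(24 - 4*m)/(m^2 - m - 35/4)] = 128*(4*(m - 6)*(2*m - 1)^2 + (3*m - 7)*(-4*m^2 + 4*m + 35))/(-4*m^2 + 4*m + 35)^3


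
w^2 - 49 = (w - 7)*(w + 7)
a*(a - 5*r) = a^2 - 5*a*r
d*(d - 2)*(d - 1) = d^3 - 3*d^2 + 2*d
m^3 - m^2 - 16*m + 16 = (m - 4)*(m - 1)*(m + 4)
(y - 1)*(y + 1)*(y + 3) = y^3 + 3*y^2 - y - 3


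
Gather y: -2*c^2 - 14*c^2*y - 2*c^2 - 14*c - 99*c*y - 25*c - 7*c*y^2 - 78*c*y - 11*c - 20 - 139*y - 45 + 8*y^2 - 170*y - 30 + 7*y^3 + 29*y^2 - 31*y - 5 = -4*c^2 - 50*c + 7*y^3 + y^2*(37 - 7*c) + y*(-14*c^2 - 177*c - 340) - 100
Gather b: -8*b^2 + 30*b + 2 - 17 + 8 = -8*b^2 + 30*b - 7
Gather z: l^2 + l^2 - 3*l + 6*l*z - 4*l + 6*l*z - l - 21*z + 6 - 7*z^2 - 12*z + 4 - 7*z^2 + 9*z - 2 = 2*l^2 - 8*l - 14*z^2 + z*(12*l - 24) + 8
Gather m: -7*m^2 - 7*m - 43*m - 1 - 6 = -7*m^2 - 50*m - 7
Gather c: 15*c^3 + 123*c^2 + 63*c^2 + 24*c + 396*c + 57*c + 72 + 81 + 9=15*c^3 + 186*c^2 + 477*c + 162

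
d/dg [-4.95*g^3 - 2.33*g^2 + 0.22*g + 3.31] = -14.85*g^2 - 4.66*g + 0.22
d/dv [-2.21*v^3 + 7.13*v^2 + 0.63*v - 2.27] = -6.63*v^2 + 14.26*v + 0.63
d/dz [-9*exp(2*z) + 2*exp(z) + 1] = (2 - 18*exp(z))*exp(z)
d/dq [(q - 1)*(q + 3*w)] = 2*q + 3*w - 1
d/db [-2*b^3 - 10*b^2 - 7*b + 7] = -6*b^2 - 20*b - 7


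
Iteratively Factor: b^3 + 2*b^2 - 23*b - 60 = (b - 5)*(b^2 + 7*b + 12) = (b - 5)*(b + 4)*(b + 3)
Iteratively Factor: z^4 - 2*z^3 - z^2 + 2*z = (z - 1)*(z^3 - z^2 - 2*z) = (z - 1)*(z + 1)*(z^2 - 2*z) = (z - 2)*(z - 1)*(z + 1)*(z)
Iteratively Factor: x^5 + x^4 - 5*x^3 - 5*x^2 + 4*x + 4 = (x + 1)*(x^4 - 5*x^2 + 4) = (x + 1)^2*(x^3 - x^2 - 4*x + 4) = (x - 1)*(x + 1)^2*(x^2 - 4) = (x - 2)*(x - 1)*(x + 1)^2*(x + 2)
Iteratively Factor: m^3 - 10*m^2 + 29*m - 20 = (m - 1)*(m^2 - 9*m + 20) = (m - 4)*(m - 1)*(m - 5)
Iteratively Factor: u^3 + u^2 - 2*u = (u)*(u^2 + u - 2) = u*(u - 1)*(u + 2)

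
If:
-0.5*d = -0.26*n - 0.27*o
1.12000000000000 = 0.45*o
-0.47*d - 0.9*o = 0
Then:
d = -4.77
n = -11.75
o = 2.49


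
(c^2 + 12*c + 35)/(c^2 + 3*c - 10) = (c + 7)/(c - 2)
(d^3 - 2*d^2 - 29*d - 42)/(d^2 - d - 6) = (d^2 - 4*d - 21)/(d - 3)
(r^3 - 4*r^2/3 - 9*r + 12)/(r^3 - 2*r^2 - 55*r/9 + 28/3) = 3*(r + 3)/(3*r + 7)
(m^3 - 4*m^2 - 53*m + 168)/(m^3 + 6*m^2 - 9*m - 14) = (m^2 - 11*m + 24)/(m^2 - m - 2)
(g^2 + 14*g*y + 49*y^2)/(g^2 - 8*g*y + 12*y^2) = (g^2 + 14*g*y + 49*y^2)/(g^2 - 8*g*y + 12*y^2)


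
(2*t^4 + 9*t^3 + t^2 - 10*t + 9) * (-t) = -2*t^5 - 9*t^4 - t^3 + 10*t^2 - 9*t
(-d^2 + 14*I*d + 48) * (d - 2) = -d^3 + 2*d^2 + 14*I*d^2 + 48*d - 28*I*d - 96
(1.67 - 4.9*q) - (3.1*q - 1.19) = 2.86 - 8.0*q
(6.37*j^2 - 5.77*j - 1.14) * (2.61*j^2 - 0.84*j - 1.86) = 16.6257*j^4 - 20.4105*j^3 - 9.9768*j^2 + 11.6898*j + 2.1204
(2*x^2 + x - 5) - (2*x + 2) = 2*x^2 - x - 7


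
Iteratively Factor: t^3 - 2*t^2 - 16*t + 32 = (t - 4)*(t^2 + 2*t - 8) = (t - 4)*(t + 4)*(t - 2)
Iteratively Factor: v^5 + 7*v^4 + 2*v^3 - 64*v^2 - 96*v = (v - 3)*(v^4 + 10*v^3 + 32*v^2 + 32*v) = (v - 3)*(v + 4)*(v^3 + 6*v^2 + 8*v) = (v - 3)*(v + 4)^2*(v^2 + 2*v) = v*(v - 3)*(v + 4)^2*(v + 2)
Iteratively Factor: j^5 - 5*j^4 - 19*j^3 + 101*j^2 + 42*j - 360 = (j - 3)*(j^4 - 2*j^3 - 25*j^2 + 26*j + 120) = (j - 5)*(j - 3)*(j^3 + 3*j^2 - 10*j - 24) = (j - 5)*(j - 3)*(j + 4)*(j^2 - j - 6) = (j - 5)*(j - 3)^2*(j + 4)*(j + 2)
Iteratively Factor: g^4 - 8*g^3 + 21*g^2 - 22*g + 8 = (g - 1)*(g^3 - 7*g^2 + 14*g - 8) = (g - 4)*(g - 1)*(g^2 - 3*g + 2) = (g - 4)*(g - 2)*(g - 1)*(g - 1)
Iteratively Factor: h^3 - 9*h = (h + 3)*(h^2 - 3*h) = h*(h + 3)*(h - 3)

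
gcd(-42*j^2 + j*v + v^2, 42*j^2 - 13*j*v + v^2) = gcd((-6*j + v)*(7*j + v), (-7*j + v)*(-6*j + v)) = -6*j + v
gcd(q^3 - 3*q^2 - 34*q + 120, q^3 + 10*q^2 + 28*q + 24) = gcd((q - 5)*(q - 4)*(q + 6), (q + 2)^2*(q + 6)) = q + 6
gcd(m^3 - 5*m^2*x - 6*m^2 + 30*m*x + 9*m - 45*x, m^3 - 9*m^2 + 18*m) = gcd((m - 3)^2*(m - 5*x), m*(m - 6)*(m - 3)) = m - 3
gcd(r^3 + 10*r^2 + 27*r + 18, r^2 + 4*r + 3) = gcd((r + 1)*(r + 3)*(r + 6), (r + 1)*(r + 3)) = r^2 + 4*r + 3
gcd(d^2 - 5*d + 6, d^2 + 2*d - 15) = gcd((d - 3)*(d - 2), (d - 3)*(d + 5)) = d - 3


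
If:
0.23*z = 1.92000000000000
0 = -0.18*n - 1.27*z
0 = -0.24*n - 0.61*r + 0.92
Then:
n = -58.90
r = 24.68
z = 8.35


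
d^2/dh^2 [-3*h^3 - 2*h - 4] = -18*h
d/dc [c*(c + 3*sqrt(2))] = 2*c + 3*sqrt(2)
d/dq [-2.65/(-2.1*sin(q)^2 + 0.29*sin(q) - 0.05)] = (0.7685 - 11.13*sin(q))*cos(q)/(2.1*sin(q)^2 - 0.29*sin(q) + 0.05)^2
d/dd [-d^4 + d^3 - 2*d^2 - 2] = d*(-4*d^2 + 3*d - 4)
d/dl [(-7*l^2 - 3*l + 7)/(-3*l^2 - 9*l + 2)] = (54*l^2 + 14*l + 57)/(9*l^4 + 54*l^3 + 69*l^2 - 36*l + 4)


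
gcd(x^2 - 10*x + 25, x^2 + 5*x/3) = 1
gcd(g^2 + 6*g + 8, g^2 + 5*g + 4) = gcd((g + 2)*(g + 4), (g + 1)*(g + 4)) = g + 4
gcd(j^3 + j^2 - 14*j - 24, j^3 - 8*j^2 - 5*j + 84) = j^2 - j - 12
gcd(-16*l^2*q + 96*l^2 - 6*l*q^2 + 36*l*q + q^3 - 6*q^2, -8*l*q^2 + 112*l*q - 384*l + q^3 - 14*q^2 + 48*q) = -8*l*q + 48*l + q^2 - 6*q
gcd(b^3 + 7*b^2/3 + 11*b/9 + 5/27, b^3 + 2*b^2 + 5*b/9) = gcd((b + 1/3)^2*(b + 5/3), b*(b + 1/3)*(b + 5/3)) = b^2 + 2*b + 5/9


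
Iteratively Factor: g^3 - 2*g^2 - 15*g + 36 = (g - 3)*(g^2 + g - 12) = (g - 3)^2*(g + 4)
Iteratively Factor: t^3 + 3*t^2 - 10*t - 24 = (t + 4)*(t^2 - t - 6) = (t - 3)*(t + 4)*(t + 2)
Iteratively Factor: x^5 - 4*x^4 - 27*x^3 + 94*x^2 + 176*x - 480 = (x - 2)*(x^4 - 2*x^3 - 31*x^2 + 32*x + 240) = (x - 2)*(x + 3)*(x^3 - 5*x^2 - 16*x + 80) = (x - 5)*(x - 2)*(x + 3)*(x^2 - 16) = (x - 5)*(x - 2)*(x + 3)*(x + 4)*(x - 4)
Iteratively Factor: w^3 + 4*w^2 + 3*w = (w + 1)*(w^2 + 3*w) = w*(w + 1)*(w + 3)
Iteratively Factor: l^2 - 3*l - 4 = (l + 1)*(l - 4)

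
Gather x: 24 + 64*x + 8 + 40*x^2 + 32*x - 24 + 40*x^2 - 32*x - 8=80*x^2 + 64*x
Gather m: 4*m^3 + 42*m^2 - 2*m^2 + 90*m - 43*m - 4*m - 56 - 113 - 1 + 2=4*m^3 + 40*m^2 + 43*m - 168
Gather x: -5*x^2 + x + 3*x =-5*x^2 + 4*x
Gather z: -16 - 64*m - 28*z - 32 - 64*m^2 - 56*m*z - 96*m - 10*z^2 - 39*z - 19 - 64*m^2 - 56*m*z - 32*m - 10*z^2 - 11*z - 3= -128*m^2 - 192*m - 20*z^2 + z*(-112*m - 78) - 70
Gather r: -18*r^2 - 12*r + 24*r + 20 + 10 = -18*r^2 + 12*r + 30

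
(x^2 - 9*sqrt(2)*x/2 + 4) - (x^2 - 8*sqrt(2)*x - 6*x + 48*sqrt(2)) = 7*sqrt(2)*x/2 + 6*x - 48*sqrt(2) + 4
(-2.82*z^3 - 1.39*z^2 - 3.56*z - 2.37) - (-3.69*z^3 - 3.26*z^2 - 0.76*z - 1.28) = 0.87*z^3 + 1.87*z^2 - 2.8*z - 1.09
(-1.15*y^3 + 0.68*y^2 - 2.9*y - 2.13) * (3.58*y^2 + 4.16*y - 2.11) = -4.117*y^5 - 2.3496*y^4 - 5.1267*y^3 - 21.1242*y^2 - 2.7418*y + 4.4943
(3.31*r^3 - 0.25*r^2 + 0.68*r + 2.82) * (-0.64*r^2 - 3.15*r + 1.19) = -2.1184*r^5 - 10.2665*r^4 + 4.2912*r^3 - 4.2443*r^2 - 8.0738*r + 3.3558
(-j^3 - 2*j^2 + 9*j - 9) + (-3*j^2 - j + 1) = -j^3 - 5*j^2 + 8*j - 8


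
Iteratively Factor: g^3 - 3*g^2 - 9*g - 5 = (g - 5)*(g^2 + 2*g + 1) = (g - 5)*(g + 1)*(g + 1)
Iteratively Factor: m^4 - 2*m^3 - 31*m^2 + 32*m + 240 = (m + 4)*(m^3 - 6*m^2 - 7*m + 60) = (m - 4)*(m + 4)*(m^2 - 2*m - 15) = (m - 4)*(m + 3)*(m + 4)*(m - 5)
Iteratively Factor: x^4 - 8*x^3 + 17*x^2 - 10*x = (x - 1)*(x^3 - 7*x^2 + 10*x) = (x - 5)*(x - 1)*(x^2 - 2*x) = (x - 5)*(x - 2)*(x - 1)*(x)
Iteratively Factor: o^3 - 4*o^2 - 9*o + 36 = (o - 3)*(o^2 - o - 12) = (o - 4)*(o - 3)*(o + 3)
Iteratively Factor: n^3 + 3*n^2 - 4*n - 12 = (n - 2)*(n^2 + 5*n + 6) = (n - 2)*(n + 2)*(n + 3)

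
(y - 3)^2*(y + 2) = y^3 - 4*y^2 - 3*y + 18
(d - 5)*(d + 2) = d^2 - 3*d - 10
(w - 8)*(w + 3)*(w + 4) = w^3 - w^2 - 44*w - 96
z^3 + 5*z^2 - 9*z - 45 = (z - 3)*(z + 3)*(z + 5)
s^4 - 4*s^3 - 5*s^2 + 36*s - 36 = (s - 3)*(s - 2)^2*(s + 3)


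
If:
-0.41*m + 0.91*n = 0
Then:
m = 2.21951219512195*n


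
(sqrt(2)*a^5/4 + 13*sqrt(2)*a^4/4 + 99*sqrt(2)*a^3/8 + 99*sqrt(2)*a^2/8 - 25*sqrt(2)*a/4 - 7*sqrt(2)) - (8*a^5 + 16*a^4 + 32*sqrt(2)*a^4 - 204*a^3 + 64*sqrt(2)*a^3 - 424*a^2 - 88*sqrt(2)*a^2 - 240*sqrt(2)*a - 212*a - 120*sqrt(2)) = -8*a^5 + sqrt(2)*a^5/4 - 115*sqrt(2)*a^4/4 - 16*a^4 - 413*sqrt(2)*a^3/8 + 204*a^3 + 803*sqrt(2)*a^2/8 + 424*a^2 + 212*a + 935*sqrt(2)*a/4 + 113*sqrt(2)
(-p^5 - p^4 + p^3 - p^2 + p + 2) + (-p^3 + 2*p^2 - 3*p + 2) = -p^5 - p^4 + p^2 - 2*p + 4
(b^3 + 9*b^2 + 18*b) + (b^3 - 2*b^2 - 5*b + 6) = 2*b^3 + 7*b^2 + 13*b + 6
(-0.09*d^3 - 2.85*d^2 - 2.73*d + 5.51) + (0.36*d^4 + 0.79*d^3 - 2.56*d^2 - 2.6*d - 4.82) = 0.36*d^4 + 0.7*d^3 - 5.41*d^2 - 5.33*d + 0.69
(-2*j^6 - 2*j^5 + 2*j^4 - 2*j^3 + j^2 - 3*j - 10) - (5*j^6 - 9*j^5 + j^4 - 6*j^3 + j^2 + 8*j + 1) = -7*j^6 + 7*j^5 + j^4 + 4*j^3 - 11*j - 11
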